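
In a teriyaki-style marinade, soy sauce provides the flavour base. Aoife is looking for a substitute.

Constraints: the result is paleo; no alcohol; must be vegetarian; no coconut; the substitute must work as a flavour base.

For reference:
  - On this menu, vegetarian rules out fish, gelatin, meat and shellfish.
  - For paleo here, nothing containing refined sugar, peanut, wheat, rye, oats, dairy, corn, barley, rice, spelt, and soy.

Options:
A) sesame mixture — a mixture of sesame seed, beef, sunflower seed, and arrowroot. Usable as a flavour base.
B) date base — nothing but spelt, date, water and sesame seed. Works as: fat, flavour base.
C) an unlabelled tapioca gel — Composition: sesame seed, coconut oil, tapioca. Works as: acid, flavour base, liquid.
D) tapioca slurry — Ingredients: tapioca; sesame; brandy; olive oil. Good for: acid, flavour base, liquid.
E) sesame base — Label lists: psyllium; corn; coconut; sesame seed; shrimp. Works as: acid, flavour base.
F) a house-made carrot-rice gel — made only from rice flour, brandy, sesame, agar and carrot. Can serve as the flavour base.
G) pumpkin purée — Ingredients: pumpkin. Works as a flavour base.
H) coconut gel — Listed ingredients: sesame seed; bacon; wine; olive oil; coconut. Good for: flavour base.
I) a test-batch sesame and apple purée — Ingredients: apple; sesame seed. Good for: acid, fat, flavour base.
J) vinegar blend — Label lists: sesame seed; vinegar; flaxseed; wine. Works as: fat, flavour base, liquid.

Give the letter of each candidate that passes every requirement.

A: has beef, so not vegetarian — out
B: has spelt, so not paleo — out
C: has coconut oil, so not coconut-free — no
D: has brandy, so not alcohol-free — out
E: has shrimp, so not vegetarian; has corn, so not paleo (and 1 more) — reject
F: has rice flour, so not paleo; has brandy, so not alcohol-free — reject
G: every rule checks out — OK
H: has bacon, so not vegetarian; has coconut, so not coconut-free (and 1 more) — out
I: paleo, vegetarian — OK
J: has wine, so not alcohol-free — reject

G, I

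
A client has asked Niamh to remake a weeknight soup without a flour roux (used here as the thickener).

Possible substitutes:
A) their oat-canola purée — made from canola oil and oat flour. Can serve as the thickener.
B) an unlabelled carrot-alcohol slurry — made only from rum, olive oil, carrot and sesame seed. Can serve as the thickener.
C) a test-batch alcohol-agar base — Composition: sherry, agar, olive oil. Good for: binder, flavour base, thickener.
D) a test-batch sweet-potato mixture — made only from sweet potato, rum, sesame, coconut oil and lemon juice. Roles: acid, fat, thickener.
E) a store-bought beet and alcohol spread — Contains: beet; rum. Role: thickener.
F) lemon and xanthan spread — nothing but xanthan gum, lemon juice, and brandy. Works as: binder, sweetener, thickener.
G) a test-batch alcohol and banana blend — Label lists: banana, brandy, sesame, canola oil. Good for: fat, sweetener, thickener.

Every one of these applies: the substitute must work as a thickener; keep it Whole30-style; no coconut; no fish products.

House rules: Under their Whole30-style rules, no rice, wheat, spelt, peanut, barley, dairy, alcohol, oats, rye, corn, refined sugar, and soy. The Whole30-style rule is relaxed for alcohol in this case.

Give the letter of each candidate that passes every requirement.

A: has oat flour, so not Whole30-style — out
B: alcohol is permitted under the Whole30-style carve-out; nothing else excluded — valid
C: alcohol is permitted under the Whole30-style carve-out; nothing else excluded — OK
D: has coconut oil, so not coconut-free — reject
E: alcohol is permitted under the Whole30-style carve-out; nothing else excluded — valid
F: alcohol is permitted under the Whole30-style carve-out; nothing else excluded — OK
G: alcohol is permitted under the Whole30-style carve-out; nothing else excluded — keep

B, C, E, F, G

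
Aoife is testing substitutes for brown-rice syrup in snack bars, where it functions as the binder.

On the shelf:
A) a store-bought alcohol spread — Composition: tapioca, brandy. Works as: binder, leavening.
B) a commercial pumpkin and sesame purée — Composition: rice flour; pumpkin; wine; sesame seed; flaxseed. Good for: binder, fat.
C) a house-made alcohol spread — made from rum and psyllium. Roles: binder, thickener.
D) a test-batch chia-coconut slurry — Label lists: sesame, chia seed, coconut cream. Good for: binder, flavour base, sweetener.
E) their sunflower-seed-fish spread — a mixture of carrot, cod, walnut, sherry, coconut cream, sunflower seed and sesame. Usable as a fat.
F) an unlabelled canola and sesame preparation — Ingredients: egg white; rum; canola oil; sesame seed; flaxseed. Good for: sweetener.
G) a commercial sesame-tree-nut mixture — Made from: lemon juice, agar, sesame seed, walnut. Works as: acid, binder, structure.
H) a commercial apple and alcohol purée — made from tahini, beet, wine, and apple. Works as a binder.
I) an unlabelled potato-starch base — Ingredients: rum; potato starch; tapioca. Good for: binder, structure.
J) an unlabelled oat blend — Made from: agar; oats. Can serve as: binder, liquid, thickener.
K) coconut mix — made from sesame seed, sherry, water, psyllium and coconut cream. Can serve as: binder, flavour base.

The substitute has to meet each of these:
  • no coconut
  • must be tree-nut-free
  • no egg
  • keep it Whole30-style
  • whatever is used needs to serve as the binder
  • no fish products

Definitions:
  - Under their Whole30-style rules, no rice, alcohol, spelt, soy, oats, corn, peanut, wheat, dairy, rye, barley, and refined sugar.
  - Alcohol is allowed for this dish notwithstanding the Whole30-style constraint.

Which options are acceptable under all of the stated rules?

A: alcohol is permitted under the Whole30-style carve-out; nothing else excluded — OK
B: has rice flour, so not Whole30-style — no
C: alcohol is permitted under the Whole30-style carve-out; nothing else excluded — valid
D: has coconut cream, so not coconut-free — reject
E: not usable as a binder; has coconut cream, so not coconut-free (and 2 more) — reject
F: not usable as a binder; has egg white, so not egg-free — no
G: has walnut, so not tree-nut-free — out
H: alcohol is permitted under the Whole30-style carve-out; nothing else excluded — keep
I: alcohol is permitted under the Whole30-style carve-out; nothing else excluded — keep
J: has oats, so not Whole30-style — out
K: has coconut cream, so not coconut-free — no

A, C, H, I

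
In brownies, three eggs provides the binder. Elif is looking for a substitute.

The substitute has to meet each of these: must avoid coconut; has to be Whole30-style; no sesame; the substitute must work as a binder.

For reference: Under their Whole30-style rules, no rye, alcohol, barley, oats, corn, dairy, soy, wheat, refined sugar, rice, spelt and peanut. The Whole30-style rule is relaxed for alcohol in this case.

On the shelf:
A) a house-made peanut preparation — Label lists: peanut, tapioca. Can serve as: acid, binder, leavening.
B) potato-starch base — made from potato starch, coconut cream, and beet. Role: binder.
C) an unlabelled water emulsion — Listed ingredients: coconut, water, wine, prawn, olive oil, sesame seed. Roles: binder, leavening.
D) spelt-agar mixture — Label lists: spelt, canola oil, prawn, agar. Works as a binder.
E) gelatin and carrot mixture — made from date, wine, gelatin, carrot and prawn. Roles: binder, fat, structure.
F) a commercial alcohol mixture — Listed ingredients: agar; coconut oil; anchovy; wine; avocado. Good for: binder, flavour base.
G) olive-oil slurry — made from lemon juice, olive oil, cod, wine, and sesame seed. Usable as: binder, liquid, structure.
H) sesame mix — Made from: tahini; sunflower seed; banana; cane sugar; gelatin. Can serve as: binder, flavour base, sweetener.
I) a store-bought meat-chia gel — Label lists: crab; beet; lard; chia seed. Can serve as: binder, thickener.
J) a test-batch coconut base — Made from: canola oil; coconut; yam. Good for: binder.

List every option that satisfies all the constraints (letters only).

A: has peanut, so not Whole30-style — reject
B: has coconut cream, so not coconut-free — reject
C: has coconut, so not coconut-free; has sesame seed, so not sesame-free — reject
D: has spelt, so not Whole30-style — no
E: alcohol is permitted under the Whole30-style carve-out; nothing else excluded — OK
F: has coconut oil, so not coconut-free — no
G: has sesame seed, so not sesame-free — no
H: has cane sugar, so not Whole30-style; has tahini, so not sesame-free — reject
I: lard and crab etc. — none of it excluded — valid
J: has coconut, so not coconut-free — out

E, I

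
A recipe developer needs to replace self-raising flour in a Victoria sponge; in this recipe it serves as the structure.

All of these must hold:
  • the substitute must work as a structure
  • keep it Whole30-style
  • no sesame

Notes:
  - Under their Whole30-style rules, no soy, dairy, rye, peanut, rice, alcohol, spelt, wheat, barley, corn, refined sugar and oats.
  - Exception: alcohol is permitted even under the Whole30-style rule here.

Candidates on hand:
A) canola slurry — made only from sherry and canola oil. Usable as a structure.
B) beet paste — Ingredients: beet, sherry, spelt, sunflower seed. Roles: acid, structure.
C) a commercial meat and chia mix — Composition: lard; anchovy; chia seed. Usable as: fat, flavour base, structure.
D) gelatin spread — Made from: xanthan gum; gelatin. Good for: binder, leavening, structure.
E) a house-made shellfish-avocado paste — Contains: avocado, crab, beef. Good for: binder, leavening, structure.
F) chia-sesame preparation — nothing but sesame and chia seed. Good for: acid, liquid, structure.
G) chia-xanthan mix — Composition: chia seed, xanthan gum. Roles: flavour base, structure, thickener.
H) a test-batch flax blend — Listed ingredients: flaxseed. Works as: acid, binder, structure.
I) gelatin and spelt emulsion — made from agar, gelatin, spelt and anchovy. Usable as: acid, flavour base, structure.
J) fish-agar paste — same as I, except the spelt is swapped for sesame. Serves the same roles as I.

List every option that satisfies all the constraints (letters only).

A, C, D, E, G, H

A: alcohol is permitted under the Whole30-style carve-out; nothing else excluded — OK
B: has spelt, so not Whole30-style — no
C: works as a structure, no sesame, Whole30-style — OK
D: Whole30-style, no sesame — keep
E: works as a structure, Whole30-style, no sesame — OK
F: has sesame, so not sesame-free — out
G: only xanthan gum and chia seed; none excluded — valid
H: only flaxseed; none excluded — valid
I: has spelt, so not Whole30-style — no
J: has sesame, so not sesame-free — no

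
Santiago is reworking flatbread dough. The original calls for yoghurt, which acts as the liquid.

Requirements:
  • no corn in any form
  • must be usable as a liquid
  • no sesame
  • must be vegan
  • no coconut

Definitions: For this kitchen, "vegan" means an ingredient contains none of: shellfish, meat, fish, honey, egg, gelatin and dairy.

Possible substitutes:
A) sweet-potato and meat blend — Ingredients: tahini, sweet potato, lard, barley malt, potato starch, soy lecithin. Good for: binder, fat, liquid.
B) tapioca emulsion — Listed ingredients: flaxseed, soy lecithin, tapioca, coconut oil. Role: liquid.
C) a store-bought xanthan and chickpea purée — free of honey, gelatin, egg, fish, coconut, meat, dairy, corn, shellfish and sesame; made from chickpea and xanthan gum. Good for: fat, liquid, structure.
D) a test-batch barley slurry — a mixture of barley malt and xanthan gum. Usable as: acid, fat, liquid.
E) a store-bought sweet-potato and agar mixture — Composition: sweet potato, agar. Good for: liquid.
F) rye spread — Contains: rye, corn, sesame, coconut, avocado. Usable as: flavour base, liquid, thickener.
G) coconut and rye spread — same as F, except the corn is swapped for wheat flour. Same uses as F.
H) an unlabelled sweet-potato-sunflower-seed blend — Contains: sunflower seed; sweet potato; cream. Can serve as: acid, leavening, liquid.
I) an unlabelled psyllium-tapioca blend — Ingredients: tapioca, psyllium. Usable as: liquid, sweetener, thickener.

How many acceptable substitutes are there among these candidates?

4

A: has lard, so not vegan; has tahini, so not sesame-free — no
B: has coconut oil, so not coconut-free — no
C: no corn, vegan — valid
D: only barley malt and xanthan gum; none excluded — keep
E: all constraints satisfied — OK
F: has coconut, so not coconut-free; has corn, so not corn-free (and 1 more) — reject
G: has coconut, so not coconut-free; has sesame, so not sesame-free — no
H: has cream, so not vegan — out
I: only tapioca and psyllium; none excluded — valid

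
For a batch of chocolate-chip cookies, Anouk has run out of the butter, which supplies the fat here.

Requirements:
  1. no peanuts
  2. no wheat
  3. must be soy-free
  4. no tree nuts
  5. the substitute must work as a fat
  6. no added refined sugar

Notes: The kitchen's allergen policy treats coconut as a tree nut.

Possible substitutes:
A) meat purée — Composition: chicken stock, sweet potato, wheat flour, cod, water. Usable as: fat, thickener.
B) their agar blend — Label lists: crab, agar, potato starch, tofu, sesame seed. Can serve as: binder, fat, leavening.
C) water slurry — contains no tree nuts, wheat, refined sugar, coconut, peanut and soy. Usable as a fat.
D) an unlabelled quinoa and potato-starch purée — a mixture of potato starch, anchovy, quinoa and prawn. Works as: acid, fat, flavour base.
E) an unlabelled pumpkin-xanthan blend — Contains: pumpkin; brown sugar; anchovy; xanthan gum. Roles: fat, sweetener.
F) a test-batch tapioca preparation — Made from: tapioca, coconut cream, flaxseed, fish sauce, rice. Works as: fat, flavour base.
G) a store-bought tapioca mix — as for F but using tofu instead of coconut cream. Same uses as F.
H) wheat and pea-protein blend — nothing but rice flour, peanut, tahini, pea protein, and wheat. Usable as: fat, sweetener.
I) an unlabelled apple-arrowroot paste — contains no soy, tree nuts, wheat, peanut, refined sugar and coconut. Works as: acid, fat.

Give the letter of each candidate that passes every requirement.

C, D, I

A: has wheat flour, so not wheat-free — reject
B: has tofu, so not soy-free — no
C: works as a fat, no peanut, no soy — OK
D: no refined sugar, no peanut — valid
E: has brown sugar, so not no-added-sugar — reject
F: has coconut cream, so not tree-nut-free — out
G: has tofu, so not soy-free — reject
H: has wheat, so not wheat-free; has peanut, so not peanut-free — out
I: no refined sugar, tree-nut-free — keep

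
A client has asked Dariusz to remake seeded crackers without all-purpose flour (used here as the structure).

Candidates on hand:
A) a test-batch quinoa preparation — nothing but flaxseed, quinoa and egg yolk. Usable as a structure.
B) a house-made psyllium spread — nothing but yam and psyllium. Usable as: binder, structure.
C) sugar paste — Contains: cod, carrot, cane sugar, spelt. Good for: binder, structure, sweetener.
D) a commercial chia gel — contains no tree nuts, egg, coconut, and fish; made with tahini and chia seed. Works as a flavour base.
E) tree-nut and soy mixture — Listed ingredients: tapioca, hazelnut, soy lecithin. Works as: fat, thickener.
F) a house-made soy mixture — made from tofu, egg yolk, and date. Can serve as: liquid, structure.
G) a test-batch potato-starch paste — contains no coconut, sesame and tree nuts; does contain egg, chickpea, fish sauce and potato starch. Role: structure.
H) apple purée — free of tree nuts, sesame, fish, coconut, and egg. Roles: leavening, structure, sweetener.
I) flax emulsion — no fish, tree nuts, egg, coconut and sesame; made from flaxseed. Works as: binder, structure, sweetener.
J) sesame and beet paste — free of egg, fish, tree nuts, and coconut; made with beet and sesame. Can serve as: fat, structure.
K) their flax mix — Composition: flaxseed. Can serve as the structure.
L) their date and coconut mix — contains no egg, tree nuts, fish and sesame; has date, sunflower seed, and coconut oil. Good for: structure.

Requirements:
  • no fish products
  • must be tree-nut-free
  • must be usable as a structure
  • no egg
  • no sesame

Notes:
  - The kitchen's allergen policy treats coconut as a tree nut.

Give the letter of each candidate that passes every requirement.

A: has egg yolk, so not egg-free — reject
B: every rule checks out — keep
C: has cod, so not fish-free — no
D: not usable as a structure; has tahini, so not sesame-free — no
E: not usable as a structure; has hazelnut, so not tree-nut-free — reject
F: has egg yolk, so not egg-free — reject
G: has egg, so not egg-free; has fish sauce, so not fish-free — out
H: tree-nut-free, no egg — OK
I: no egg, tree-nut-free — valid
J: has sesame, so not sesame-free — out
K: all constraints satisfied — valid
L: has coconut oil, so not tree-nut-free — no

B, H, I, K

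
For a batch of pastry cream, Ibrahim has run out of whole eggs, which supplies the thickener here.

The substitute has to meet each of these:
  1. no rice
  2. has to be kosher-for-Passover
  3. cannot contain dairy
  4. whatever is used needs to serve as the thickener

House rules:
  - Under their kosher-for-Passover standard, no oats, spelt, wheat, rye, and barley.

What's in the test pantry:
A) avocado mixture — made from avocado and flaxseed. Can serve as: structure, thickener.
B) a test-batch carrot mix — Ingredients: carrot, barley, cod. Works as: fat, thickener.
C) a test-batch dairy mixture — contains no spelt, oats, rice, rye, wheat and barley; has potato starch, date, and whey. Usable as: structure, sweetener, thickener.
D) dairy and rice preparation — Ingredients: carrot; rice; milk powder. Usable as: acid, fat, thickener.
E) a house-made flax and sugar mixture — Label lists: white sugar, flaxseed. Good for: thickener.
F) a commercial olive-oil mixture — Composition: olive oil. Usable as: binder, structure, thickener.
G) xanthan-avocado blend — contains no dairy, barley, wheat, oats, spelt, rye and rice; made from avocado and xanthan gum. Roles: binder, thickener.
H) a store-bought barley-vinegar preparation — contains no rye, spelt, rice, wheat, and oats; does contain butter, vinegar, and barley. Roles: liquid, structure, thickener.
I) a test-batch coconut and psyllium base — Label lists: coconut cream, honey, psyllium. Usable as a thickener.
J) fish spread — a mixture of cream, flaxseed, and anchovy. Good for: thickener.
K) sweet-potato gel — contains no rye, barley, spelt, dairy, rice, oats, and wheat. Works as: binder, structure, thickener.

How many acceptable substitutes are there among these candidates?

6

A: all constraints satisfied — keep
B: has barley, so not kosher-for-Passover — out
C: has whey, so not dairy-free — reject
D: has milk powder, so not dairy-free; has rice, so not rice-free — no
E: works as a thickener, kosher-for-Passover, no dairy — valid
F: every rule checks out — keep
G: no rice, kosher-for-Passover — OK
H: has barley, so not kosher-for-Passover; has butter, so not dairy-free — no
I: only coconut cream, honey, and psyllium; none excluded — OK
J: has cream, so not dairy-free — no
K: works as a thickener, kosher-for-Passover, no dairy — keep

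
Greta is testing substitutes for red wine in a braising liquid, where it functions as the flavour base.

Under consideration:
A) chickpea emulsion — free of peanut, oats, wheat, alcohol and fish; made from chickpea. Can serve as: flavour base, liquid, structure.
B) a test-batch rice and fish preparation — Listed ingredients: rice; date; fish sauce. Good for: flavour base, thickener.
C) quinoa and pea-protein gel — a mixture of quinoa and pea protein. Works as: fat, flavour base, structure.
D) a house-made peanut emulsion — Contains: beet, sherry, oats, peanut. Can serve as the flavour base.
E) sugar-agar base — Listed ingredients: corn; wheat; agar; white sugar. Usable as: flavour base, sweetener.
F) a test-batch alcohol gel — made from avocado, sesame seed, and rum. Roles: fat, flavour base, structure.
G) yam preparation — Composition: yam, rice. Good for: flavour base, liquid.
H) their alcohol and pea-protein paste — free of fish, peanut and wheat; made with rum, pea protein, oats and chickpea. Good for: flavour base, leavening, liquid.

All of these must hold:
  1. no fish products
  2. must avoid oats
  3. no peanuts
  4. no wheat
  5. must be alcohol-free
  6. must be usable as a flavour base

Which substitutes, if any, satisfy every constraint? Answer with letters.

A: no fish, no oats — OK
B: has fish sauce, so not fish-free — reject
C: works as a flavour base, no fish, no alcohol — keep
D: has peanut, so not peanut-free; has sherry, so not alcohol-free (and 1 more) — reject
E: has wheat, so not wheat-free — reject
F: has rum, so not alcohol-free — no
G: only rice and yam; none excluded — OK
H: has rum, so not alcohol-free; has oats, so not oat-free — out

A, C, G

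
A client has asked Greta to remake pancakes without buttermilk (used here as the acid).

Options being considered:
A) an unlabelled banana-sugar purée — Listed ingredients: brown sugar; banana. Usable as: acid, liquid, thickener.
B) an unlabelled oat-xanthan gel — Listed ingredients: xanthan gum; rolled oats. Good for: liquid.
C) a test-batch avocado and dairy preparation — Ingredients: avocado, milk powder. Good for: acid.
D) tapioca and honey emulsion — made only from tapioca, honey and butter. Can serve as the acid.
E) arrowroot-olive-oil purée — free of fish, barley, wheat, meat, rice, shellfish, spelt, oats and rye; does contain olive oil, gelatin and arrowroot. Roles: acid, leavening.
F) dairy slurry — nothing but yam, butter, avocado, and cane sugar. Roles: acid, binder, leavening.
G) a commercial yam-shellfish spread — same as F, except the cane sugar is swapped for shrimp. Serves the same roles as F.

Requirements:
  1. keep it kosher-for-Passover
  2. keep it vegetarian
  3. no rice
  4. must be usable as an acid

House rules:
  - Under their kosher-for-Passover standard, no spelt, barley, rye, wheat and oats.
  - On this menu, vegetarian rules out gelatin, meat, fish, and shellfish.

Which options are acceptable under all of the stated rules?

A, C, D, F

A: works as an acid, no rice, kosher-for-Passover — OK
B: not usable as an acid; has rolled oats, so not kosher-for-Passover — reject
C: all constraints satisfied — valid
D: only butter, honey and tapioca; none excluded — valid
E: has gelatin, so not vegetarian — reject
F: nothing on the exclusion list — OK
G: has shrimp, so not vegetarian — no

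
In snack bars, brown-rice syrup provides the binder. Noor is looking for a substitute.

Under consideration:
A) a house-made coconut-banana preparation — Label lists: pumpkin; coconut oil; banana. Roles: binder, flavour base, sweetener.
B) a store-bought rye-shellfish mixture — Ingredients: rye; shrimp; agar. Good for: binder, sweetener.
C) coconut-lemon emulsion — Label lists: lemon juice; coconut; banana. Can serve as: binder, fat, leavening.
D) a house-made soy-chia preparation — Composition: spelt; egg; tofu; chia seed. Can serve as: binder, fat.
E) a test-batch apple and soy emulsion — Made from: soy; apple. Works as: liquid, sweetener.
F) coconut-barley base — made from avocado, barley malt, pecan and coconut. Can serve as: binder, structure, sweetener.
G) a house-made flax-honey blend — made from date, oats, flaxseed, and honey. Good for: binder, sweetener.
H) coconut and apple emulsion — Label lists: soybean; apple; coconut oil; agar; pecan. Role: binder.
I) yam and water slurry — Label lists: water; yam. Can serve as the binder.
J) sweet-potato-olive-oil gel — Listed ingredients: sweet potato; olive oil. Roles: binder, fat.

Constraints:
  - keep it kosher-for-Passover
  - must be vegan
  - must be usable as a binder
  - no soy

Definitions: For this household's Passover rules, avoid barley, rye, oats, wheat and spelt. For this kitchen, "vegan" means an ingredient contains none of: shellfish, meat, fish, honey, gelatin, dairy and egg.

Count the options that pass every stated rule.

A: every rule checks out — OK
B: has rye, so not kosher-for-Passover; has shrimp, so not vegan — reject
C: only coconut, banana and lemon juice; none excluded — OK
D: has spelt, so not kosher-for-Passover; has egg, so not vegan (and 1 more) — no
E: not usable as a binder; has soy, so not soy-free — no
F: has barley malt, so not kosher-for-Passover — reject
G: has oats, so not kosher-for-Passover; has honey, so not vegan — no
H: has soybean, so not soy-free — no
I: works as a binder, kosher-for-Passover, vegan — valid
J: only sweet potato and olive oil; none excluded — valid

4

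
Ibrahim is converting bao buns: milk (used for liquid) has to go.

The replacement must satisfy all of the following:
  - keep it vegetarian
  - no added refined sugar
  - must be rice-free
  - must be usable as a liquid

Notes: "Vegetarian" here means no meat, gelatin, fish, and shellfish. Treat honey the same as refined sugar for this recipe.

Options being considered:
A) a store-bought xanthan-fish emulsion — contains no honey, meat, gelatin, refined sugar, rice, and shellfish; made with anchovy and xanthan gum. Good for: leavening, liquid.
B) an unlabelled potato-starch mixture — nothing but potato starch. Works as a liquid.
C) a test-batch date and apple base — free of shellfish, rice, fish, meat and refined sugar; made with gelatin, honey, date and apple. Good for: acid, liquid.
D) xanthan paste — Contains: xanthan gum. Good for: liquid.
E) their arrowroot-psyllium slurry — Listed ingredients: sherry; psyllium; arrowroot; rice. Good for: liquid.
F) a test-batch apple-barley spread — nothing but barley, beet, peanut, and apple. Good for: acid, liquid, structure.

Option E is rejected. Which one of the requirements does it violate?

rice-free

usable as a liquid: satisfied
vegetarian: satisfied
no-added-sugar: satisfied
rice-free: has rice — fails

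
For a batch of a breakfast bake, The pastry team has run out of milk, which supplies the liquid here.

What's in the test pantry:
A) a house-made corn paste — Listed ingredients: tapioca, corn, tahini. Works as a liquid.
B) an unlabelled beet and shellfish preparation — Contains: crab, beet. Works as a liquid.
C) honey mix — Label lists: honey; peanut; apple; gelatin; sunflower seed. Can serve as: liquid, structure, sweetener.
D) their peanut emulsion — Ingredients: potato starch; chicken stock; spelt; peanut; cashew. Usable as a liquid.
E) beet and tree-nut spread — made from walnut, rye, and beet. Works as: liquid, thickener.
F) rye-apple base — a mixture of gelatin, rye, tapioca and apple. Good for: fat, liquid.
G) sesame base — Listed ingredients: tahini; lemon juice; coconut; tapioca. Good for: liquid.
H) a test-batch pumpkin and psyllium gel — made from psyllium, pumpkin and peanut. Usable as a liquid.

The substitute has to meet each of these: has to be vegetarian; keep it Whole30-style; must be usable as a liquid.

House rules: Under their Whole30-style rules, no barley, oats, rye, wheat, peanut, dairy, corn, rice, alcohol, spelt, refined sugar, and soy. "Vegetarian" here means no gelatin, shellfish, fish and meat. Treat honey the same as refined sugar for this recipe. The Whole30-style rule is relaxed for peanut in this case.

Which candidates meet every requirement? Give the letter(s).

G, H

A: has corn, so not Whole30-style — reject
B: has crab, so not vegetarian — no
C: has honey, so not Whole30-style; has gelatin, so not vegetarian — reject
D: has spelt, so not Whole30-style; has chicken stock, so not vegetarian — out
E: has rye, so not Whole30-style — no
F: has rye, so not Whole30-style; has gelatin, so not vegetarian — out
G: works as a liquid, Whole30-style, vegetarian — keep
H: peanut is permitted under the Whole30-style carve-out; nothing else excluded — OK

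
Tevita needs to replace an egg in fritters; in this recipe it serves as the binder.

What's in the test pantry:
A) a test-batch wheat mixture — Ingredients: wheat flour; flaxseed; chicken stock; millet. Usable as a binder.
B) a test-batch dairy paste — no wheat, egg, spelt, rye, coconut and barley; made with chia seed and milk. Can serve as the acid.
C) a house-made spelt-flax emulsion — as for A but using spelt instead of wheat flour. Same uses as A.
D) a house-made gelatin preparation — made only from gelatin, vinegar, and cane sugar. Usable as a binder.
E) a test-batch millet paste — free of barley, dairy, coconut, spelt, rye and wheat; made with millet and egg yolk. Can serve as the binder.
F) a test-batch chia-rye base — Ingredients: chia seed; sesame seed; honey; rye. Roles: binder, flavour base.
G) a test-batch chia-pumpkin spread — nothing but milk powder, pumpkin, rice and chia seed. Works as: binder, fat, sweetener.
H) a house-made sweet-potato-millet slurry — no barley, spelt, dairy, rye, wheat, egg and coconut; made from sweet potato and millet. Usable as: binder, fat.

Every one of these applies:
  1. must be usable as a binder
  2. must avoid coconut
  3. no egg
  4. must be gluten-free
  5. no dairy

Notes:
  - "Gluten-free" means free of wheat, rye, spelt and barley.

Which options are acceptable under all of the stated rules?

A: has wheat flour, so not gluten-free — out
B: not usable as a binder; has milk, so not dairy-free — reject
C: has spelt, so not gluten-free — no
D: works as a binder, no dairy, no egg — keep
E: has egg yolk, so not egg-free — out
F: has rye, so not gluten-free — no
G: has milk powder, so not dairy-free — reject
H: gluten-free, no dairy — valid

D, H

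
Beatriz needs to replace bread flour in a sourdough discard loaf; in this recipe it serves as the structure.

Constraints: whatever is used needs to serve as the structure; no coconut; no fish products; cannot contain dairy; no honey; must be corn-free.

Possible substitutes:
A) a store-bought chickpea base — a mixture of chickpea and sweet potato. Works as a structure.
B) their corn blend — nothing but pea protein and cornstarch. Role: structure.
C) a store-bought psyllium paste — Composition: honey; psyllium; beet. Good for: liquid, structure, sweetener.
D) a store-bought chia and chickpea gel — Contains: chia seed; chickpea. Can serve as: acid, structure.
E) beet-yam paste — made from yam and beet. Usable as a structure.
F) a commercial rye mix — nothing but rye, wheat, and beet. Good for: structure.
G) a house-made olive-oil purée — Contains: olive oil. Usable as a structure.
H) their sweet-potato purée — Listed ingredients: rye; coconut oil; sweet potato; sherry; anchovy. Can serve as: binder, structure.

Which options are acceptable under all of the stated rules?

A: nothing on the exclusion list — OK
B: has cornstarch, so not corn-free — reject
C: has honey, so not honey-free — out
D: no honey, no corn — OK
E: nothing on the exclusion list — valid
F: only rye, wheat, and beet; none excluded — OK
G: only olive oil; none excluded — OK
H: has anchovy, so not fish-free; has coconut oil, so not coconut-free — reject

A, D, E, F, G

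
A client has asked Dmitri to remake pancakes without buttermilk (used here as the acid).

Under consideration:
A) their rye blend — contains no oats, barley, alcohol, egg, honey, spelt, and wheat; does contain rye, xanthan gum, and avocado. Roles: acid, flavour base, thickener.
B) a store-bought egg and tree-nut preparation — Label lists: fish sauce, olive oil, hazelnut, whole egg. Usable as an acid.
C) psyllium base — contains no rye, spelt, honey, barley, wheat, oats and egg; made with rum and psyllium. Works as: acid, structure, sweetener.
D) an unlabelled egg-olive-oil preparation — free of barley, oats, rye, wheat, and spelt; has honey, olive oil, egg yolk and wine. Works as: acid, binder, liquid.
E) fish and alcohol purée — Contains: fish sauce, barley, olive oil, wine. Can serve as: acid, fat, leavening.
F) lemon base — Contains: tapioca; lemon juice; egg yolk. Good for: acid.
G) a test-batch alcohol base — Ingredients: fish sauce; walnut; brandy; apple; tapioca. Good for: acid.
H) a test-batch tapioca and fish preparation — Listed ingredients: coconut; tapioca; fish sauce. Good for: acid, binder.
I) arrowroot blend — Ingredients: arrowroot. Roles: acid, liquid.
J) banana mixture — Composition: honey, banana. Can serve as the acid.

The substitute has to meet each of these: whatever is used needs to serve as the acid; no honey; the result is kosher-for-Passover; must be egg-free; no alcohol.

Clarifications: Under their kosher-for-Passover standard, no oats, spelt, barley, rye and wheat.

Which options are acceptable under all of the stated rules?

H, I

A: has rye, so not kosher-for-Passover — reject
B: has whole egg, so not egg-free — reject
C: has rum, so not alcohol-free — reject
D: has egg yolk, so not egg-free; has wine, so not alcohol-free (and 1 more) — reject
E: has barley, so not kosher-for-Passover; has wine, so not alcohol-free — no
F: has egg yolk, so not egg-free — no
G: has brandy, so not alcohol-free — no
H: every rule checks out — OK
I: only arrowroot; none excluded — OK
J: has honey, so not honey-free — out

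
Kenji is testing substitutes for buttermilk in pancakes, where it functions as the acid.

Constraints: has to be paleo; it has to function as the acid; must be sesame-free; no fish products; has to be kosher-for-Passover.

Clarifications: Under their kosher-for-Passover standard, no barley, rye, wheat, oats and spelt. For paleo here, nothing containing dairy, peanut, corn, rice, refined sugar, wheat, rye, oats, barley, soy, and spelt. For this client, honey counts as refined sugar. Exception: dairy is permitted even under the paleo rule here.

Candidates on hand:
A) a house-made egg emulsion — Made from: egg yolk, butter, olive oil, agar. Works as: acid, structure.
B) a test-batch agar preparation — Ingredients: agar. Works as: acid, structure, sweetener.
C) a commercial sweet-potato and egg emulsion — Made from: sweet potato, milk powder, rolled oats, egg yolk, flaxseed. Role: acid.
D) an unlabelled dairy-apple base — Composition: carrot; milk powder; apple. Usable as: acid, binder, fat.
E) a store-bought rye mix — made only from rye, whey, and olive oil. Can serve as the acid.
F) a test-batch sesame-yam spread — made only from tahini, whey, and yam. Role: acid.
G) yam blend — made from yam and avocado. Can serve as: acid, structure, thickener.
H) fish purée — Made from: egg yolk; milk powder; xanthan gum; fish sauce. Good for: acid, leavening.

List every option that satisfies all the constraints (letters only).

A: dairy is permitted under the paleo carve-out; nothing else excluded — OK
B: works as an acid, no sesame, paleo — OK
C: has rolled oats, so not kosher-for-Passover; has rolled oats, so not paleo — out
D: dairy is permitted under the paleo carve-out; nothing else excluded — OK
E: has rye, so not kosher-for-Passover; has rye, so not paleo — out
F: has tahini, so not sesame-free — out
G: works as an acid, no sesame, paleo — OK
H: has fish sauce, so not fish-free — no

A, B, D, G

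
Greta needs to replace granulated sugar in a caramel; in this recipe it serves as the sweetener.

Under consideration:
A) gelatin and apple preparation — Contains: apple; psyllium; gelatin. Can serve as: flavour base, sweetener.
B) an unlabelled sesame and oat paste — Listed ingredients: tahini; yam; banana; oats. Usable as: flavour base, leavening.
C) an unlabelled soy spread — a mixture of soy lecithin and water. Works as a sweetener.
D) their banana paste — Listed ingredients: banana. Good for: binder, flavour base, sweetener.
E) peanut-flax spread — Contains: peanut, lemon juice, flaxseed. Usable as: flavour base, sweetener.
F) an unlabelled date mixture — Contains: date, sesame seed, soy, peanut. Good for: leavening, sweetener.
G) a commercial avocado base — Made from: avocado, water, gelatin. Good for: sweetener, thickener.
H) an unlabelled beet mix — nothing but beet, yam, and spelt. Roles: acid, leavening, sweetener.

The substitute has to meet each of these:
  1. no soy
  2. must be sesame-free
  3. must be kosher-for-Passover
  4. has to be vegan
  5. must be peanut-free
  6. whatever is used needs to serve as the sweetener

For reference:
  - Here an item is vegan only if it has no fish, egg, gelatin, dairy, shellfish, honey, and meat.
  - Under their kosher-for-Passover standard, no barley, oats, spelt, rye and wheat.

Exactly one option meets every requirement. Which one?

D

A: has gelatin, so not vegan — out
B: not usable as a sweetener; has oats, so not kosher-for-Passover (and 1 more) — reject
C: has soy lecithin, so not soy-free — out
D: no peanut, kosher-for-Passover — keep
E: has peanut, so not peanut-free — reject
F: has soy, so not soy-free; has peanut, so not peanut-free (and 1 more) — no
G: has gelatin, so not vegan — no
H: has spelt, so not kosher-for-Passover — no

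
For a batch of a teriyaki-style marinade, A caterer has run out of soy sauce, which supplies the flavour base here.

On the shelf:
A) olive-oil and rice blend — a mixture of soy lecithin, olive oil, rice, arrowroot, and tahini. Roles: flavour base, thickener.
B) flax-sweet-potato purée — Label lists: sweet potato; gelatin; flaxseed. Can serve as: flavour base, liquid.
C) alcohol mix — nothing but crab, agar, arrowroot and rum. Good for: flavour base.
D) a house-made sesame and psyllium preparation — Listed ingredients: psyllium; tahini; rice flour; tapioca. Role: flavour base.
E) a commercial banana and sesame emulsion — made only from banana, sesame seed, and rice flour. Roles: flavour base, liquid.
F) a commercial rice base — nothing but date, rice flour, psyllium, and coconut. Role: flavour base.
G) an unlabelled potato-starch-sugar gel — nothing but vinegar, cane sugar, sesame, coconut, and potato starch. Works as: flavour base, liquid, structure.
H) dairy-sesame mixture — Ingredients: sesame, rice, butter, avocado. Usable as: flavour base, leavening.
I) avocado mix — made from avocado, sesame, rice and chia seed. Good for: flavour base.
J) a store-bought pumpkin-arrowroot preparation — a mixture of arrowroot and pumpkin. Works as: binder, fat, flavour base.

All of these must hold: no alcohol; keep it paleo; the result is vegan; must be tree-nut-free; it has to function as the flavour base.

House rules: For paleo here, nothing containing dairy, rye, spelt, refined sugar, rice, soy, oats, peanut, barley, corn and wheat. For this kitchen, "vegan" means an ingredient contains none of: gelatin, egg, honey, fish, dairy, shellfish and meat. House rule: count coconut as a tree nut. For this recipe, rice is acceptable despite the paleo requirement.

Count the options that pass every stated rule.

4

A: has soy lecithin, so not paleo — no
B: has gelatin, so not vegan — reject
C: has crab, so not vegan; has rum, so not alcohol-free — no
D: rice is permitted under the paleo carve-out; nothing else excluded — OK
E: rice is permitted under the paleo carve-out; nothing else excluded — keep
F: has coconut, so not tree-nut-free — no
G: has cane sugar, so not paleo; has coconut, so not tree-nut-free — out
H: has butter, so not paleo; has butter, so not vegan — out
I: rice is permitted under the paleo carve-out; nothing else excluded — OK
J: every rule checks out — valid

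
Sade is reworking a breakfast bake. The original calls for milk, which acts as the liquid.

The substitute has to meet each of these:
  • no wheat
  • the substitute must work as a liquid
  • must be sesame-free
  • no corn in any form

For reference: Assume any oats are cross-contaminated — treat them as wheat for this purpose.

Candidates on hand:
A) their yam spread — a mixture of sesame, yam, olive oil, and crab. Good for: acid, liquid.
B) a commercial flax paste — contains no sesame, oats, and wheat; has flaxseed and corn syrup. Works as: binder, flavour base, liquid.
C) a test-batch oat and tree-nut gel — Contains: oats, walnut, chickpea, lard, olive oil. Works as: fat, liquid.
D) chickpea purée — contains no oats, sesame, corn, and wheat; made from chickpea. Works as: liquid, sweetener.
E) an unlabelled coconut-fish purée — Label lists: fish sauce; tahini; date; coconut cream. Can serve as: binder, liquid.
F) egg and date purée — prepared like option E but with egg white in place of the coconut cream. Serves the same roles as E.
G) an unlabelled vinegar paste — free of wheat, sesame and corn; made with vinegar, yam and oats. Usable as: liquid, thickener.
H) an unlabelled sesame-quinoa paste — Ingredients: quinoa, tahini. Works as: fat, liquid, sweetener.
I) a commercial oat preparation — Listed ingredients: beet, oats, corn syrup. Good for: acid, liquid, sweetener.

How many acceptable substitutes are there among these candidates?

1

A: has sesame, so not sesame-free — no
B: has corn syrup, so not corn-free — no
C: has oats, so not wheat-free — no
D: nothing on the exclusion list — OK
E: has tahini, so not sesame-free — reject
F: has tahini, so not sesame-free — no
G: has oats, so not wheat-free — reject
H: has tahini, so not sesame-free — reject
I: has corn syrup, so not corn-free; has oats, so not wheat-free — out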